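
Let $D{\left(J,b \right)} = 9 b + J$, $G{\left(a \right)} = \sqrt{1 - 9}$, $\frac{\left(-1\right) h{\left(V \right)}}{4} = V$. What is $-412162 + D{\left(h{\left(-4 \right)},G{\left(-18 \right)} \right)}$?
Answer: $-412146 + 18 i \sqrt{2} \approx -4.1215 \cdot 10^{5} + 25.456 i$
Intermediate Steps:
$h{\left(V \right)} = - 4 V$
$G{\left(a \right)} = 2 i \sqrt{2}$ ($G{\left(a \right)} = \sqrt{-8} = 2 i \sqrt{2}$)
$D{\left(J,b \right)} = J + 9 b$
$-412162 + D{\left(h{\left(-4 \right)},G{\left(-18 \right)} \right)} = -412162 + \left(\left(-4\right) \left(-4\right) + 9 \cdot 2 i \sqrt{2}\right) = -412162 + \left(16 + 18 i \sqrt{2}\right) = -412146 + 18 i \sqrt{2}$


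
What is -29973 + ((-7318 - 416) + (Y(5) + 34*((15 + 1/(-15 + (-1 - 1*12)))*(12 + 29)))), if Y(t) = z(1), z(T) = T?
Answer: -235841/14 ≈ -16846.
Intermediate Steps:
Y(t) = 1
-29973 + ((-7318 - 416) + (Y(5) + 34*((15 + 1/(-15 + (-1 - 1*12)))*(12 + 29)))) = -29973 + ((-7318 - 416) + (1 + 34*((15 + 1/(-15 + (-1 - 1*12)))*(12 + 29)))) = -29973 + (-7734 + (1 + 34*((15 + 1/(-15 + (-1 - 12)))*41))) = -29973 + (-7734 + (1 + 34*((15 + 1/(-15 - 13))*41))) = -29973 + (-7734 + (1 + 34*((15 + 1/(-28))*41))) = -29973 + (-7734 + (1 + 34*((15 - 1/28)*41))) = -29973 + (-7734 + (1 + 34*((419/28)*41))) = -29973 + (-7734 + (1 + 34*(17179/28))) = -29973 + (-7734 + (1 + 292043/14)) = -29973 + (-7734 + 292057/14) = -29973 + 183781/14 = -235841/14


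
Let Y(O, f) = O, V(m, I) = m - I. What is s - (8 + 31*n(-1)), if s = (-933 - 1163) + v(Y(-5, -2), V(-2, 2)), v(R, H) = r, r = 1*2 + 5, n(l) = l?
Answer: -2066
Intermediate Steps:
r = 7 (r = 2 + 5 = 7)
v(R, H) = 7
s = -2089 (s = (-933 - 1163) + 7 = -2096 + 7 = -2089)
s - (8 + 31*n(-1)) = -2089 - (8 + 31*(-1)) = -2089 - (8 - 31) = -2089 - 1*(-23) = -2089 + 23 = -2066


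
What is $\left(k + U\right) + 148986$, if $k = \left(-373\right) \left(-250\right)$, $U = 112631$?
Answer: $354867$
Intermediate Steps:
$k = 93250$
$\left(k + U\right) + 148986 = \left(93250 + 112631\right) + 148986 = 205881 + 148986 = 354867$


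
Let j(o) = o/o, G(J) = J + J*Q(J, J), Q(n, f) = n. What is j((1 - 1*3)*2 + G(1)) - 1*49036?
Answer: -49035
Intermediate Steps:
G(J) = J + J**2 (G(J) = J + J*J = J + J**2)
j(o) = 1
j((1 - 1*3)*2 + G(1)) - 1*49036 = 1 - 1*49036 = 1 - 49036 = -49035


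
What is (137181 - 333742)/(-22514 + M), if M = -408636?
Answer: 196561/431150 ≈ 0.45590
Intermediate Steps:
(137181 - 333742)/(-22514 + M) = (137181 - 333742)/(-22514 - 408636) = -196561/(-431150) = -196561*(-1/431150) = 196561/431150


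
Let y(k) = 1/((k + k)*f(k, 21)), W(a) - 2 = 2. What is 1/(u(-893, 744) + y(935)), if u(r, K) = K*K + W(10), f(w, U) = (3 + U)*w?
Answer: 41962800/23228088312001 ≈ 1.8066e-6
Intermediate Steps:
W(a) = 4 (W(a) = 2 + 2 = 4)
f(w, U) = w*(3 + U)
u(r, K) = 4 + K**2 (u(r, K) = K*K + 4 = K**2 + 4 = 4 + K**2)
y(k) = 1/(48*k**2) (y(k) = 1/((k + k)*((k*(3 + 21)))) = 1/(((2*k))*((k*24))) = (1/(2*k))/((24*k)) = (1/(2*k))*(1/(24*k)) = 1/(48*k**2))
1/(u(-893, 744) + y(935)) = 1/((4 + 744**2) + (1/48)/935**2) = 1/((4 + 553536) + (1/48)*(1/874225)) = 1/(553540 + 1/41962800) = 1/(23228088312001/41962800) = 41962800/23228088312001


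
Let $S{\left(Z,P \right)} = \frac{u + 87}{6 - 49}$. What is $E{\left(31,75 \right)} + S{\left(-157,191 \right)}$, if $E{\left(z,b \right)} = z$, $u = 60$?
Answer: $\frac{1186}{43} \approx 27.581$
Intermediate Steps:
$S{\left(Z,P \right)} = - \frac{147}{43}$ ($S{\left(Z,P \right)} = \frac{60 + 87}{6 - 49} = \frac{147}{-43} = 147 \left(- \frac{1}{43}\right) = - \frac{147}{43}$)
$E{\left(31,75 \right)} + S{\left(-157,191 \right)} = 31 - \frac{147}{43} = \frac{1186}{43}$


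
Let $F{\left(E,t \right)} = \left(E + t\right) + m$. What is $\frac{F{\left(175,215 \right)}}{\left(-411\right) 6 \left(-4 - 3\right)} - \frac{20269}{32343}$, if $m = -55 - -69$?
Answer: $- \frac{56136151}{93050811} \approx -0.60328$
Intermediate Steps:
$m = 14$ ($m = -55 + 69 = 14$)
$F{\left(E,t \right)} = 14 + E + t$ ($F{\left(E,t \right)} = \left(E + t\right) + 14 = 14 + E + t$)
$\frac{F{\left(175,215 \right)}}{\left(-411\right) 6 \left(-4 - 3\right)} - \frac{20269}{32343} = \frac{14 + 175 + 215}{\left(-411\right) 6 \left(-4 - 3\right)} - \frac{20269}{32343} = \frac{404}{\left(-411\right) 6 \left(-7\right)} - \frac{20269}{32343} = \frac{404}{\left(-411\right) \left(-42\right)} - \frac{20269}{32343} = \frac{404}{17262} - \frac{20269}{32343} = 404 \cdot \frac{1}{17262} - \frac{20269}{32343} = \frac{202}{8631} - \frac{20269}{32343} = - \frac{56136151}{93050811}$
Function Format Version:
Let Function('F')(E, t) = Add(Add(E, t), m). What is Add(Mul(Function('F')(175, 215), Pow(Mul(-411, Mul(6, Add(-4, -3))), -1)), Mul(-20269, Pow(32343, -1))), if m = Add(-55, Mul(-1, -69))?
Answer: Rational(-56136151, 93050811) ≈ -0.60328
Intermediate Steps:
m = 14 (m = Add(-55, 69) = 14)
Function('F')(E, t) = Add(14, E, t) (Function('F')(E, t) = Add(Add(E, t), 14) = Add(14, E, t))
Add(Mul(Function('F')(175, 215), Pow(Mul(-411, Mul(6, Add(-4, -3))), -1)), Mul(-20269, Pow(32343, -1))) = Add(Mul(Add(14, 175, 215), Pow(Mul(-411, Mul(6, Add(-4, -3))), -1)), Mul(-20269, Pow(32343, -1))) = Add(Mul(404, Pow(Mul(-411, Mul(6, -7)), -1)), Mul(-20269, Rational(1, 32343))) = Add(Mul(404, Pow(Mul(-411, -42), -1)), Rational(-20269, 32343)) = Add(Mul(404, Pow(17262, -1)), Rational(-20269, 32343)) = Add(Mul(404, Rational(1, 17262)), Rational(-20269, 32343)) = Add(Rational(202, 8631), Rational(-20269, 32343)) = Rational(-56136151, 93050811)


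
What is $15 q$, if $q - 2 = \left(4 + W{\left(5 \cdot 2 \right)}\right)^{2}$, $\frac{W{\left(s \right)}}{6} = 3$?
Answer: $7290$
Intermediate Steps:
$W{\left(s \right)} = 18$ ($W{\left(s \right)} = 6 \cdot 3 = 18$)
$q = 486$ ($q = 2 + \left(4 + 18\right)^{2} = 2 + 22^{2} = 2 + 484 = 486$)
$15 q = 15 \cdot 486 = 7290$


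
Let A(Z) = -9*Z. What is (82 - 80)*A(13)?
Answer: -234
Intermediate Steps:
(82 - 80)*A(13) = (82 - 80)*(-9*13) = 2*(-117) = -234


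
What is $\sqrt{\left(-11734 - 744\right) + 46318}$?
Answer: $12 \sqrt{235} \approx 183.96$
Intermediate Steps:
$\sqrt{\left(-11734 - 744\right) + 46318} = \sqrt{-12478 + 46318} = \sqrt{33840} = 12 \sqrt{235}$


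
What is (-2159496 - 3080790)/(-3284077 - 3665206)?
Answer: 5240286/6949283 ≈ 0.75408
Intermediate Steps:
(-2159496 - 3080790)/(-3284077 - 3665206) = -5240286/(-6949283) = -5240286*(-1/6949283) = 5240286/6949283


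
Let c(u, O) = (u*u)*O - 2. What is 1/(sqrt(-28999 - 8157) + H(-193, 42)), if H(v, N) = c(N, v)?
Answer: -170227/57954481636 - I*sqrt(9289)/57954481636 ≈ -2.9373e-6 - 1.663e-9*I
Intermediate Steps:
c(u, O) = -2 + O*u**2 (c(u, O) = u**2*O - 2 = O*u**2 - 2 = -2 + O*u**2)
H(v, N) = -2 + v*N**2
1/(sqrt(-28999 - 8157) + H(-193, 42)) = 1/(sqrt(-28999 - 8157) + (-2 - 193*42**2)) = 1/(sqrt(-37156) + (-2 - 193*1764)) = 1/(2*I*sqrt(9289) + (-2 - 340452)) = 1/(2*I*sqrt(9289) - 340454) = 1/(-340454 + 2*I*sqrt(9289))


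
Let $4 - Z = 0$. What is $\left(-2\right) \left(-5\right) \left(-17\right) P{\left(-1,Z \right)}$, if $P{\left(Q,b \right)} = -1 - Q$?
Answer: $0$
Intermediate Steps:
$Z = 4$ ($Z = 4 - 0 = 4 + 0 = 4$)
$\left(-2\right) \left(-5\right) \left(-17\right) P{\left(-1,Z \right)} = \left(-2\right) \left(-5\right) \left(-17\right) \left(-1 - -1\right) = 10 \left(-17\right) \left(-1 + 1\right) = \left(-170\right) 0 = 0$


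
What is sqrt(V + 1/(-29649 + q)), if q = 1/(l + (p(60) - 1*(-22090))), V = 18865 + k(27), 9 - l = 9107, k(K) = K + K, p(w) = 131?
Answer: sqrt(2864075960219181535046)/389083826 ≈ 137.55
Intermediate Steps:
k(K) = 2*K
l = -9098 (l = 9 - 1*9107 = 9 - 9107 = -9098)
V = 18919 (V = 18865 + 2*27 = 18865 + 54 = 18919)
q = 1/13123 (q = 1/(-9098 + (131 - 1*(-22090))) = 1/(-9098 + (131 + 22090)) = 1/(-9098 + 22221) = 1/13123 ≈ 7.6202e-5)
sqrt(V + 1/(-29649 + q)) = sqrt(18919 + 1/(-29649 + 1/13123)) = sqrt(18919 + 1/(-389083826/13123)) = sqrt(18919 - 13123/389083826) = sqrt(7361076890971/389083826) = sqrt(2864075960219181535046)/389083826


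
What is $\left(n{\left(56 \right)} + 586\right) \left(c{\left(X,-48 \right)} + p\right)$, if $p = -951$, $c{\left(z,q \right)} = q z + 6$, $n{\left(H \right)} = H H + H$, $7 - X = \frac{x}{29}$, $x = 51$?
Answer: $- \frac{131100378}{29} \approx -4.5207 \cdot 10^{6}$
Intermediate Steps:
$X = \frac{152}{29}$ ($X = 7 - \frac{51}{29} = \frac{152}{29} \approx 5.2414$)
$n{\left(H \right)} = H + H^{2}$ ($n{\left(H \right)} = H^{2} + H = H + H^{2}$)
$c{\left(z,q \right)} = 6 + q z$
$\left(n{\left(56 \right)} + 586\right) \left(c{\left(X,-48 \right)} + p\right) = \left(56 \left(1 + 56\right) + 586\right) \left(\left(6 - \frac{7296}{29}\right) - 951\right) = \left(56 \cdot 57 + 586\right) \left(\left(6 - \frac{7296}{29}\right) - 951\right) = \left(3192 + 586\right) \left(- \frac{7122}{29} - 951\right) = 3778 \left(- \frac{34701}{29}\right) = - \frac{131100378}{29}$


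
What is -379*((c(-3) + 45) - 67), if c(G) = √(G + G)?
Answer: 8338 - 379*I*√6 ≈ 8338.0 - 928.36*I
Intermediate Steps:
c(G) = √2*√G (c(G) = √(2*G) = √2*√G)
-379*((c(-3) + 45) - 67) = -379*((√2*√(-3) + 45) - 67) = -379*((√2*(I*√3) + 45) - 67) = -379*((I*√6 + 45) - 67) = -379*((45 + I*√6) - 67) = -379*(-22 + I*√6) = 8338 - 379*I*√6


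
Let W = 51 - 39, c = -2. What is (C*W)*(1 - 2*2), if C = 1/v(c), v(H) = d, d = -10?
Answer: 18/5 ≈ 3.6000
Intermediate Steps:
v(H) = -10
C = -1/10 (C = 1/(-10) = -1/10 ≈ -0.10000)
W = 12
(C*W)*(1 - 2*2) = (-1/10*12)*(1 - 2*2) = -6*(1 - 4)/5 = -6/5*(-3) = 18/5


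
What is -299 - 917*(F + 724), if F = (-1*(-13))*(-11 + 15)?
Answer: -711891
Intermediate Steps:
F = 52 (F = 13*4 = 52)
-299 - 917*(F + 724) = -299 - 917*(52 + 724) = -299 - 917*776 = -299 - 711592 = -711891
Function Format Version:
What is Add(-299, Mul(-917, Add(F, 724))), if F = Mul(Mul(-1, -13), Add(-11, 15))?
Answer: -711891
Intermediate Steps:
F = 52 (F = Mul(13, 4) = 52)
Add(-299, Mul(-917, Add(F, 724))) = Add(-299, Mul(-917, Add(52, 724))) = Add(-299, Mul(-917, 776)) = Add(-299, -711592) = -711891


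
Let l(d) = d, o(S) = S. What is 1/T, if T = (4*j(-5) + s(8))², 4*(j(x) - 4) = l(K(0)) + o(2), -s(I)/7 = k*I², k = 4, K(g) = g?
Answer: 1/3147076 ≈ 3.1776e-7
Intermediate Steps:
s(I) = -28*I²
j(x) = 9/2 (j(x) = 4 + (0 + 2)/4 = 4 + (¼)*2 = 4 + ½ = 9/2)
T = 3147076 (T = (4*(9/2) - 28*8²)² = (18 - 28*64)² = (18 - 1792)² = (-1774)² = 3147076)
1/T = 1/3147076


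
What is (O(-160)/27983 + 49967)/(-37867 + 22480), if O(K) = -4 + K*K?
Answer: -1398252157/430574421 ≈ -3.2474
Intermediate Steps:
O(K) = -4 + K²
(O(-160)/27983 + 49967)/(-37867 + 22480) = ((-4 + (-160)²)/27983 + 49967)/(-37867 + 22480) = ((-4 + 25600)*(1/27983) + 49967)/(-15387) = (25596*(1/27983) + 49967)*(-1/15387) = (25596/27983 + 49967)*(-1/15387) = (1398252157/27983)*(-1/15387) = -1398252157/430574421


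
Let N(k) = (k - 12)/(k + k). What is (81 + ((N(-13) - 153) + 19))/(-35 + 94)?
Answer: -1353/1534 ≈ -0.88201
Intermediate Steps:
N(k) = (-12 + k)/(2*k) (N(k) = (-12 + k)/((2*k)) = (-12 + k)*(1/(2*k)) = (-12 + k)/(2*k))
(81 + ((N(-13) - 153) + 19))/(-35 + 94) = (81 + (((½)*(-12 - 13)/(-13) - 153) + 19))/(-35 + 94) = (81 + (((½)*(-1/13)*(-25) - 153) + 19))/59 = (81 + ((25/26 - 153) + 19))*(1/59) = (81 + (-3953/26 + 19))*(1/59) = (81 - 3459/26)*(1/59) = -1353/26*1/59 = -1353/1534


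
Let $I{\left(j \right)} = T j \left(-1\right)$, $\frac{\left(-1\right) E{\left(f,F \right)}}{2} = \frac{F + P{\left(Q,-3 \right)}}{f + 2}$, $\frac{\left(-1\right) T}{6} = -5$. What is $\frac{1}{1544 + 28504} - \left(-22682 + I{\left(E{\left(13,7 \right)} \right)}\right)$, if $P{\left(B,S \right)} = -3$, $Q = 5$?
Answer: $\frac{681067969}{30048} \approx 22666.0$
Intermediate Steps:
$T = 30$ ($T = \left(-6\right) \left(-5\right) = 30$)
$E{\left(f,F \right)} = - \frac{2 \left(-3 + F\right)}{2 + f}$ ($E{\left(f,F \right)} = - 2 \frac{F - 3}{f + 2} = - 2 \frac{-3 + F}{2 + f} = - \frac{2 \left(-3 + F\right)}{2 + f}$)
$I{\left(j \right)} = - 30 j$ ($I{\left(j \right)} = 30 j \left(-1\right) = - 30 j$)
$\frac{1}{1544 + 28504} - \left(-22682 + I{\left(E{\left(13,7 \right)} \right)}\right) = \frac{1}{1544 + 28504} + \left(22682 - - 30 \frac{2 \left(3 - 7\right)}{2 + 13}\right) = \frac{1}{30048} + \left(22682 - - 30 \frac{2 \left(3 - 7\right)}{15}\right) = \frac{1}{30048} + \left(22682 - - 30 \cdot 2 \cdot \frac{1}{15} \left(-4\right)\right) = \frac{1}{30048} + \left(22682 - \left(-30\right) \left(- \frac{8}{15}\right)\right) = \frac{1}{30048} + \left(22682 - 16\right) = \frac{1}{30048} + 22666 = \frac{681067969}{30048}$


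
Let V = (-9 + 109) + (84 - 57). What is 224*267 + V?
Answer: 59935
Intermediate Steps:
V = 127 (V = 100 + 27 = 127)
224*267 + V = 224*267 + 127 = 59808 + 127 = 59935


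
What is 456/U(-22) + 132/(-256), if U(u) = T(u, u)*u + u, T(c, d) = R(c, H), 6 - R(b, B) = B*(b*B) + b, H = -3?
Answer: -96993/159808 ≈ -0.60693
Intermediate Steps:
R(b, B) = 6 - b - b*B² (R(b, B) = 6 - (B*(b*B) + b) = 6 - (B*(B*b) + b) = 6 - (b*B² + b) = 6 - (b + b*B²) = 6 + (-b - b*B²) = 6 - b - b*B²)
T(c, d) = 6 - 10*c (T(c, d) = 6 - c - 1*c*(-3)² = 6 - c - 1*c*9 = 6 - c - 9*c = 6 - 10*c)
U(u) = u + u*(6 - 10*u) (U(u) = (6 - 10*u)*u + u = u*(6 - 10*u) + u = u + u*(6 - 10*u))
456/U(-22) + 132/(-256) = 456/((-22*(7 - 10*(-22)))) + 132/(-256) = 456/((-22*(7 + 220))) + 132*(-1/256) = 456/((-22*227)) - 33/64 = 456/(-4994) - 33/64 = 456*(-1/4994) - 33/64 = -228/2497 - 33/64 = -96993/159808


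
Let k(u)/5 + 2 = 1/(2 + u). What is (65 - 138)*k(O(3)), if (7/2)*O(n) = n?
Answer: 2409/4 ≈ 602.25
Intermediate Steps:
O(n) = 2*n/7
k(u) = -10 + 5/(2 + u)
(65 - 138)*k(O(3)) = (65 - 138)*(5*(-3 - 4*3/7)/(2 + (2/7)*3)) = -365*(-3 - 2*6/7)/(2 + 6/7) = -365*(-3 - 12/7)/20/7 = -365*7*(-33)/(20*7) = -73*(-33/4) = 2409/4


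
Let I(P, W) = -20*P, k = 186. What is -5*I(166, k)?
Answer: 16600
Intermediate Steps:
-5*I(166, k) = -(-100)*166 = -5*(-3320) = 16600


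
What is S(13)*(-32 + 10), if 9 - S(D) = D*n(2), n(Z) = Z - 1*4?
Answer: -770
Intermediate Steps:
n(Z) = -4 + Z (n(Z) = Z - 4 = -4 + Z)
S(D) = 9 + 2*D (S(D) = 9 - D*(-4 + 2) = 9 - D*(-2) = 9 - (-2)*D = 9 + 2*D)
S(13)*(-32 + 10) = (9 + 2*13)*(-32 + 10) = (9 + 26)*(-22) = 35*(-22) = -770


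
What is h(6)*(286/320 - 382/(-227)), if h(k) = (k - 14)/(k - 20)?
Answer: 93581/63560 ≈ 1.4723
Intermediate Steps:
h(k) = (-14 + k)/(-20 + k)
h(6)*(286/320 - 382/(-227)) = ((-14 + 6)/(-20 + 6))*(286/320 - 382/(-227)) = (-8/(-14))*(286*(1/320) - 382*(-1/227)) = (-1/14*(-8))*(143/160 + 382/227) = (4/7)*(93581/36320) = 93581/63560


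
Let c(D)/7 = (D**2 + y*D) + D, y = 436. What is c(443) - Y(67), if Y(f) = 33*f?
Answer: 2726669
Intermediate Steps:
c(D) = 7*D**2 + 3059*D (c(D) = 7*((D**2 + 436*D) + D) = 7*(D**2 + 437*D) = 7*D**2 + 3059*D)
c(443) - Y(67) = 7*443*(437 + 443) - 33*67 = 7*443*880 - 1*2211 = 2728880 - 2211 = 2726669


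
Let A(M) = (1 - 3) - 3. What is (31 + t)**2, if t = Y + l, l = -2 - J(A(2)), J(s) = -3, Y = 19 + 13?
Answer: 4096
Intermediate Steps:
Y = 32
A(M) = -5 (A(M) = -2 - 3 = -5)
l = 1 (l = -2 - 1*(-3) = -2 + 3 = 1)
t = 33 (t = 32 + 1 = 33)
(31 + t)**2 = (31 + 33)**2 = 64**2 = 4096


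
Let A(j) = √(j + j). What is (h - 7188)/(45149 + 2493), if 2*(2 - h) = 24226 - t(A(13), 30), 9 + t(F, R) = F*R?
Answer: -38607/95284 + 15*√26/47642 ≈ -0.40357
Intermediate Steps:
A(j) = √2*√j (A(j) = √(2*j) = √2*√j)
t(F, R) = -9 + F*R
h = -24231/2 + 15*√26 (h = 2 - (24226 - (-9 + (√2*√13)*30))/2 = 2 - (24226 - (-9 + √26*30))/2 = 2 - (24226 - (-9 + 30*√26))/2 = 2 - (24226 + (9 - 30*√26))/2 = 2 - (24235 - 30*√26)/2 = 2 + (-24235/2 + 15*√26) = -24231/2 + 15*√26 ≈ -12039.)
(h - 7188)/(45149 + 2493) = ((-24231/2 + 15*√26) - 7188)/(45149 + 2493) = (-38607/2 + 15*√26)/47642 = (-38607/2 + 15*√26)*(1/47642) = -38607/95284 + 15*√26/47642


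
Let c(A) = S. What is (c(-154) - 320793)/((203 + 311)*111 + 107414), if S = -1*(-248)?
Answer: -320545/164468 ≈ -1.9490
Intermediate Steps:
S = 248
c(A) = 248
(c(-154) - 320793)/((203 + 311)*111 + 107414) = (248 - 320793)/((203 + 311)*111 + 107414) = -320545/(514*111 + 107414) = -320545/(57054 + 107414) = -320545/164468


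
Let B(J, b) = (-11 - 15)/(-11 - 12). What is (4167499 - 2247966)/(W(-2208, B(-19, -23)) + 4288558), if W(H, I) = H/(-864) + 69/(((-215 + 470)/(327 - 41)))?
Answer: 209777535/468686861 ≈ 0.44759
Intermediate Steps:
B(J, b) = 26/23 (B(J, b) = -26/(-23) = -26*(-1/23) = 26/23)
W(H, I) = 6578/85 - H/864 (W(H, I) = H*(-1/864) + 69/((255/286)) = -H/864 + 69/((255*(1/286))) = -H/864 + 69/(255/286) = -H/864 + 69*(286/255) = -H/864 + 6578/85 = 6578/85 - H/864)
(4167499 - 2247966)/(W(-2208, B(-19, -23)) + 4288558) = (4167499 - 2247966)/((6578/85 - 1/864*(-2208)) + 4288558) = 1919533/((6578/85 + 23/9) + 4288558) = 1919533/(61157/765 + 4288558) = 1919533/(3280808027/765) = 1919533*(765/3280808027) = 209777535/468686861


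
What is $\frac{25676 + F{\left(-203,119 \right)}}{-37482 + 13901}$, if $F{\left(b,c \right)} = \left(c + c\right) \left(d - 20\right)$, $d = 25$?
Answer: $- \frac{26866}{23581} \approx -1.1393$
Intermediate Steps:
$F{\left(b,c \right)} = 10 c$ ($F{\left(b,c \right)} = \left(c + c\right) \left(25 - 20\right) = 2 c 5 = 10 c$)
$\frac{25676 + F{\left(-203,119 \right)}}{-37482 + 13901} = \frac{25676 + 10 \cdot 119}{-37482 + 13901} = \frac{25676 + 1190}{-23581} = 26866 \left(- \frac{1}{23581}\right) = - \frac{26866}{23581}$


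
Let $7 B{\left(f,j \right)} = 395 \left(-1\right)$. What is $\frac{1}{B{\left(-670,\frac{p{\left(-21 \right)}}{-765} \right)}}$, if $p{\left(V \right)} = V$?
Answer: $- \frac{7}{395} \approx -0.017722$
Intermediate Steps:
$B{\left(f,j \right)} = - \frac{395}{7}$ ($B{\left(f,j \right)} = \frac{395 \left(-1\right)}{7} = \frac{1}{7} \left(-395\right) = - \frac{395}{7}$)
$\frac{1}{B{\left(-670,\frac{p{\left(-21 \right)}}{-765} \right)}} = \frac{1}{- \frac{395}{7}} = - \frac{7}{395}$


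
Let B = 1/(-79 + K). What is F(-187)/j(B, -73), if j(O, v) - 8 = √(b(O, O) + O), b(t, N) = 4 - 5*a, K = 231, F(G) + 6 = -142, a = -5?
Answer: -179968/5319 + 296*√167542/5319 ≈ -11.057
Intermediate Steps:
F(G) = -148 (F(G) = -6 - 142 = -148)
b(t, N) = 29 (b(t, N) = 4 - 5*(-5) = 4 + 25 = 29)
B = 1/152 (B = 1/(-79 + 231) = 1/152 ≈ 0.0065789)
j(O, v) = 8 + √(29 + O)
F(-187)/j(B, -73) = -148/(8 + √(29 + 1/152)) = -148/(8 + √(4409/152)) = -148/(8 + √167542/76)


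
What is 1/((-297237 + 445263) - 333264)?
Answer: -1/185238 ≈ -5.3985e-6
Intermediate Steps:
1/((-297237 + 445263) - 333264) = 1/(148026 - 333264) = 1/(-185238) = -1/185238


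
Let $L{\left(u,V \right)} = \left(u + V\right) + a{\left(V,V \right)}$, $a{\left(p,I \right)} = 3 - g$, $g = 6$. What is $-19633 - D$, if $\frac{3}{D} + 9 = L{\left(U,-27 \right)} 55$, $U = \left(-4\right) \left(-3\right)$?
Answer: $- \frac{6537788}{333} \approx -19633.0$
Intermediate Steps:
$a{\left(p,I \right)} = -3$ ($a{\left(p,I \right)} = 3 - 6 = -3$)
$U = 12$
$L{\left(u,V \right)} = -3 + V + u$ ($L{\left(u,V \right)} = \left(u + V\right) - 3 = \left(V + u\right) - 3 = -3 + V + u$)
$D = - \frac{1}{333}$ ($D = \frac{3}{-9 + \left(-3 - 27 + 12\right) 55} = \frac{3}{-9 - 990} = \frac{3}{-999} = 3 \left(- \frac{1}{999}\right) = - \frac{1}{333} \approx -0.003003$)
$-19633 - D = -19633 - - \frac{1}{333} = -19633 + \frac{1}{333} = - \frac{6537788}{333}$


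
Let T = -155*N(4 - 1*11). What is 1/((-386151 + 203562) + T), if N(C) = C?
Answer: -1/181504 ≈ -5.5095e-6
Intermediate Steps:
T = 1085 (T = -155*(4 - 1*11) = -155*(4 - 11) = -155*(-7) = 1085)
1/((-386151 + 203562) + T) = 1/((-386151 + 203562) + 1085) = 1/(-182589 + 1085) = 1/(-181504) = -1/181504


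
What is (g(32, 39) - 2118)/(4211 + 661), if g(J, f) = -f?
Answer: -719/1624 ≈ -0.44273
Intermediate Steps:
(g(32, 39) - 2118)/(4211 + 661) = (-1*39 - 2118)/(4211 + 661) = (-39 - 2118)/4872 = -2157*1/4872 = -719/1624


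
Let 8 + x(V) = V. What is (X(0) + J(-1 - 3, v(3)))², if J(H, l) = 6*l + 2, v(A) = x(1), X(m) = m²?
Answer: 1600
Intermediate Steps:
x(V) = -8 + V
v(A) = -7 (v(A) = -8 + 1 = -7)
J(H, l) = 2 + 6*l
(X(0) + J(-1 - 3, v(3)))² = (0² + (2 + 6*(-7)))² = (0 + (2 - 42))² = (0 - 40)² = (-40)² = 1600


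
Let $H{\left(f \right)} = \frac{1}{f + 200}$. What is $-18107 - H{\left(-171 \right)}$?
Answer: $- \frac{525104}{29} \approx -18107.0$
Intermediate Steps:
$H{\left(f \right)} = \frac{1}{200 + f}$
$-18107 - H{\left(-171 \right)} = -18107 - \frac{1}{200 - 171} = -18107 - \frac{1}{29} = - \frac{525104}{29}$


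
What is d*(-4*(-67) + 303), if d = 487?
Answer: 278077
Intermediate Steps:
d*(-4*(-67) + 303) = 487*(-4*(-67) + 303) = 487*(268 + 303) = 487*571 = 278077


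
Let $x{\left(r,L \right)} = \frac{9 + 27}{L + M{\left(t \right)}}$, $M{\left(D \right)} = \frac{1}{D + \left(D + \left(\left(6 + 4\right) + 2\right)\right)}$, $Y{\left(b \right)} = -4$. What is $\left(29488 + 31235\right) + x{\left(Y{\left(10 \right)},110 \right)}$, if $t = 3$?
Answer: $\frac{120292911}{1981} \approx 60723.0$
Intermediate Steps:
$M{\left(D \right)} = \frac{1}{12 + 2 D}$ ($M{\left(D \right)} = \frac{1}{D + \left(D + \left(10 + 2\right)\right)} = \frac{1}{D + \left(D + 12\right)} = \frac{1}{D + \left(12 + D\right)} = \frac{1}{12 + 2 D}$)
$x{\left(r,L \right)} = \frac{36}{\frac{1}{18} + L}$ ($x{\left(r,L \right)} = \frac{9 + 27}{L + \frac{1}{2 \left(6 + 3\right)}} = \frac{36}{L + \frac{1}{2 \cdot 9}} = \frac{36}{L + \frac{1}{2} \cdot \frac{1}{9}} = \frac{36}{L + \frac{1}{18}} = \frac{36}{\frac{1}{18} + L}$)
$\left(29488 + 31235\right) + x{\left(Y{\left(10 \right)},110 \right)} = \left(29488 + 31235\right) + \frac{648}{1 + 18 \cdot 110} = 60723 + \frac{648}{1 + 1980} = 60723 + \frac{648}{1981} = \frac{120292911}{1981}$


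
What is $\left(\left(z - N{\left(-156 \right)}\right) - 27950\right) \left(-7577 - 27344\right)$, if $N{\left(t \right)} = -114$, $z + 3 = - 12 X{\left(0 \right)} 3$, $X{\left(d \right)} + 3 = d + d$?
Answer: $968394251$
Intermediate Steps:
$X{\left(d \right)} = -3 + 2 d$ ($X{\left(d \right)} = -3 + \left(d + d\right) = -3 + 2 d$)
$z = 105$ ($z = -3 + - 12 \left(-3 + 2 \cdot 0\right) 3 = -3 + - 12 \left(-3 + 0\right) 3 = -3 + \left(-12\right) \left(-3\right) 3 = -3 + 36 \cdot 3 = -3 + 108 = 105$)
$\left(\left(z - N{\left(-156 \right)}\right) - 27950\right) \left(-7577 - 27344\right) = \left(\left(105 - -114\right) - 27950\right) \left(-7577 - 27344\right) = \left(\left(105 + 114\right) - 27950\right) \left(-34921\right) = \left(219 - 27950\right) \left(-34921\right) = \left(-27731\right) \left(-34921\right) = 968394251$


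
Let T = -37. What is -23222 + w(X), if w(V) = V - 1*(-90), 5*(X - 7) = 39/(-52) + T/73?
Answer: -33762867/1460 ≈ -23125.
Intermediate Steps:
X = 9853/1460 (X = 7 + (39/(-52) - 37/73)/5 = 7 + (39*(-1/52) - 37*1/73)/5 = 7 + (-¾ - 37/73)/5 = 7 + (⅕)*(-367/292) = 7 - 367/1460 = 9853/1460 ≈ 6.7486)
w(V) = 90 + V (w(V) = V + 90 = 90 + V)
-23222 + w(X) = -23222 + (90 + 9853/1460) = -23222 + 141253/1460 = -33762867/1460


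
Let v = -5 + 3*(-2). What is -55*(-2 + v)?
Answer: 715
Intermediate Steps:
v = -11 (v = -5 - 6 = -11)
-55*(-2 + v) = -55*(-2 - 11) = -55*(-13) = 715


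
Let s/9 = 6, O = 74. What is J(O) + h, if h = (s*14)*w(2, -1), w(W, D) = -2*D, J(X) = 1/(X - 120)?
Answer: 69551/46 ≈ 1512.0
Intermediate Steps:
s = 54 (s = 9*6 = 54)
J(X) = 1/(-120 + X)
h = 1512 (h = (54*14)*(-2*(-1)) = 756*2 = 1512)
J(O) + h = 1/(-120 + 74) + 1512 = 1/(-46) + 1512 = -1/46 + 1512 = 69551/46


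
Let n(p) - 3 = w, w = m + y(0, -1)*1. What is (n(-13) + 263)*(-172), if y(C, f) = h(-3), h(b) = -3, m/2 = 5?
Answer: -46956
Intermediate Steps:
m = 10 (m = 2*5 = 10)
y(C, f) = -3
w = 7 (w = 10 - 3*1 = 10 - 3 = 7)
n(p) = 10 (n(p) = 3 + 7 = 10)
(n(-13) + 263)*(-172) = (10 + 263)*(-172) = 273*(-172) = -46956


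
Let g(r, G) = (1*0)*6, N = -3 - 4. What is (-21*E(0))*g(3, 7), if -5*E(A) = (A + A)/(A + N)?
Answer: 0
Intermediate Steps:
N = -7
g(r, G) = 0 (g(r, G) = 0*6 = 0)
E(A) = -2*A/(5*(-7 + A)) (E(A) = -(A + A)/(5*(A - 7)) = -2*A/(5*(-7 + A)))
(-21*E(0))*g(3, 7) = -(-42)*0/(-35 + 5*0)*0 = -(-42)*0/(-35 + 0)*0 = -(-42)*0/(-35)*0 = -(-42)*0*(-1)/35*0 = -21*0*0 = 0*0 = 0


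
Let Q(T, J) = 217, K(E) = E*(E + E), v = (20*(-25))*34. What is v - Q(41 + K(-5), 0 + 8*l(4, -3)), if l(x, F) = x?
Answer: -17217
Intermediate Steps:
v = -17000 (v = -500*34 = -17000)
K(E) = 2*E² (K(E) = E*(2*E) = 2*E²)
v - Q(41 + K(-5), 0 + 8*l(4, -3)) = -17000 - 1*217 = -17000 - 217 = -17217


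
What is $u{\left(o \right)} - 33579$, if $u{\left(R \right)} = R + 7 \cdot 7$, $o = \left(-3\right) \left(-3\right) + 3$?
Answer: $-33518$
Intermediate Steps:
$o = 12$ ($o = 9 + 3 = 12$)
$u{\left(R \right)} = 49 + R$ ($u{\left(R \right)} = R + 49 = 49 + R$)
$u{\left(o \right)} - 33579 = \left(49 + 12\right) - 33579 = 61 - 33579 = -33518$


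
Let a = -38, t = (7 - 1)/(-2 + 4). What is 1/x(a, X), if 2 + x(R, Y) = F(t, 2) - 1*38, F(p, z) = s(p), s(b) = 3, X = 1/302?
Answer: -1/37 ≈ -0.027027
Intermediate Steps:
X = 1/302 ≈ 0.0033113
t = 3 (t = 6/2 = 6*(1/2) = 3)
F(p, z) = 3
x(R, Y) = -37 (x(R, Y) = -2 + (3 - 1*38) = -2 + (3 - 38) = -2 - 35 = -37)
1/x(a, X) = 1/(-37) = -1/37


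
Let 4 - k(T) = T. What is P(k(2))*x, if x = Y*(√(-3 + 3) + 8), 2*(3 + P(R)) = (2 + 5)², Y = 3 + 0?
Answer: 516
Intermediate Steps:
Y = 3
k(T) = 4 - T
P(R) = 43/2 (P(R) = -3 + (2 + 5)²/2 = -3 + (½)*7² = -3 + (½)*49 = -3 + 49/2 = 43/2)
x = 24 (x = 3*(√(-3 + 3) + 8) = 3*(√0 + 8) = 3*(0 + 8) = 3*8 = 24)
P(k(2))*x = (43/2)*24 = 516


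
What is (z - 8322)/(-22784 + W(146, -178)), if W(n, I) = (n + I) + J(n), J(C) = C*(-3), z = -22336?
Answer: 15329/11627 ≈ 1.3184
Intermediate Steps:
J(C) = -3*C
W(n, I) = I - 2*n (W(n, I) = (n + I) - 3*n = (I + n) - 3*n = I - 2*n)
(z - 8322)/(-22784 + W(146, -178)) = (-22336 - 8322)/(-22784 + (-178 - 2*146)) = -30658/(-22784 + (-178 - 292)) = -30658/(-22784 - 470) = -30658/(-23254) = -30658*(-1/23254) = 15329/11627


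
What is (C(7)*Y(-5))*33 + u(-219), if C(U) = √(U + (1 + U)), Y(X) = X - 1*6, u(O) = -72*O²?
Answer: -3453192 - 363*√15 ≈ -3.4546e+6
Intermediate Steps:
Y(X) = -6 + X (Y(X) = X - 6 = -6 + X)
C(U) = √(1 + 2*U)
(C(7)*Y(-5))*33 + u(-219) = (√(1 + 2*7)*(-6 - 5))*33 - 72*(-219)² = (√(1 + 14)*(-11))*33 - 72*47961 = (√15*(-11))*33 - 3453192 = -11*√15*33 - 3453192 = -363*√15 - 3453192 = -3453192 - 363*√15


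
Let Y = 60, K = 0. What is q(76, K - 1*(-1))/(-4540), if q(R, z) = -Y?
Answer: 3/227 ≈ 0.013216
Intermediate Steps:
q(R, z) = -60 (q(R, z) = -1*60 = -60)
q(76, K - 1*(-1))/(-4540) = -60/(-4540) = -60*(-1/4540) = 3/227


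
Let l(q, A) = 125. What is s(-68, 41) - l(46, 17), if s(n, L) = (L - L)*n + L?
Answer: -84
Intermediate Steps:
s(n, L) = L (s(n, L) = 0*n + L = 0 + L = L)
s(-68, 41) - l(46, 17) = 41 - 1*125 = 41 - 125 = -84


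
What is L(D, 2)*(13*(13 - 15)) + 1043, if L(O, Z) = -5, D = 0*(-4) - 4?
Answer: 1173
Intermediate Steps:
D = -4 (D = 0 - 4 = -4)
L(D, 2)*(13*(13 - 15)) + 1043 = -65*(13 - 15) + 1043 = -65*(-2) + 1043 = -5*(-26) + 1043 = 130 + 1043 = 1173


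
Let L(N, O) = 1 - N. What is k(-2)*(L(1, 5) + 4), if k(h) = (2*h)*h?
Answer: 32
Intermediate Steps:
k(h) = 2*h²
k(-2)*(L(1, 5) + 4) = (2*(-2)²)*((1 - 1*1) + 4) = (2*4)*((1 - 1) + 4) = 8*(0 + 4) = 8*4 = 32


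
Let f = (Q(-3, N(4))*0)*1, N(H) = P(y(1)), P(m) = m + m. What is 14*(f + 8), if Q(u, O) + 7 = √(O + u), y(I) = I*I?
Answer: 112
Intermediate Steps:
y(I) = I²
P(m) = 2*m
N(H) = 2 (N(H) = 2*1² = 2*1 = 2)
Q(u, O) = -7 + √(O + u)
f = 0 (f = ((-7 + √(2 - 3))*0)*1 = ((-7 + √(-1))*0)*1 = ((-7 + I)*0)*1 = 0*1 = 0)
14*(f + 8) = 14*(0 + 8) = 14*8 = 112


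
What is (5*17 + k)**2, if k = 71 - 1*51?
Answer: 11025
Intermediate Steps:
k = 20 (k = 71 - 51 = 20)
(5*17 + k)**2 = (5*17 + 20)**2 = (85 + 20)**2 = 105**2 = 11025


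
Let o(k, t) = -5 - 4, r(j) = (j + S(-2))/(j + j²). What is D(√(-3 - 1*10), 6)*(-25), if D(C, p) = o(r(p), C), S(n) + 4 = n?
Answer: 225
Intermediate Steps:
S(n) = -4 + n
r(j) = (-6 + j)/(j + j²) (r(j) = (j + (-4 - 2))/(j + j²) = (j - 6)/(j + j²) = (-6 + j)/(j + j²))
o(k, t) = -9
D(C, p) = -9
D(√(-3 - 1*10), 6)*(-25) = -9*(-25) = 225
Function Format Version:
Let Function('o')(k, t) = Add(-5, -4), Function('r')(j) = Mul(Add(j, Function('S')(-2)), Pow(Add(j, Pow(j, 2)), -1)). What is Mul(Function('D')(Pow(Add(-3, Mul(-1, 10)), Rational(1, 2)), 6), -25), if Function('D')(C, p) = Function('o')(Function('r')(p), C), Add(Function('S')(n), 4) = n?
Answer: 225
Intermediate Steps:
Function('S')(n) = Add(-4, n)
Function('r')(j) = Mul(Pow(Add(j, Pow(j, 2)), -1), Add(-6, j)) (Function('r')(j) = Mul(Add(j, Add(-4, -2)), Pow(Add(j, Pow(j, 2)), -1)) = Mul(Add(j, -6), Pow(Add(j, Pow(j, 2)), -1)) = Mul(Add(-6, j), Pow(Add(j, Pow(j, 2)), -1)) = Mul(Pow(Add(j, Pow(j, 2)), -1), Add(-6, j)))
Function('o')(k, t) = -9
Function('D')(C, p) = -9
Mul(Function('D')(Pow(Add(-3, Mul(-1, 10)), Rational(1, 2)), 6), -25) = Mul(-9, -25) = 225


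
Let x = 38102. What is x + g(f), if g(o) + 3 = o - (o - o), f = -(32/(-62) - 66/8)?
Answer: 4725363/124 ≈ 38108.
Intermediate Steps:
f = 1087/124 (f = -(32*(-1/62) - 66*⅛) = -(-16/31 - 33/4) = -1*(-1087/124) = 1087/124 ≈ 8.7661)
g(o) = -3 + o (g(o) = -3 + (o - (o - o)) = -3 + (o - 1*0) = -3 + (o + 0) = -3 + o)
x + g(f) = 38102 + (-3 + 1087/124) = 38102 + 715/124 = 4725363/124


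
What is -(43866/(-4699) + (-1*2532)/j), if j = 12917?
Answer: 578514990/60696983 ≈ 9.5312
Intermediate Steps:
-(43866/(-4699) + (-1*2532)/j) = -(43866/(-4699) - 1*2532/12917) = -(43866*(-1/4699) - 2532*1/12917) = -(-43866/4699 - 2532/12917) = -1*(-578514990/60696983) = 578514990/60696983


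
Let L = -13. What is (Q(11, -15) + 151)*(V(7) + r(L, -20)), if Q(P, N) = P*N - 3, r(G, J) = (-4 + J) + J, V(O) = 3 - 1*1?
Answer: 714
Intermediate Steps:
V(O) = 2 (V(O) = 3 - 1 = 2)
r(G, J) = -4 + 2*J
Q(P, N) = -3 + N*P (Q(P, N) = N*P - 3 = -3 + N*P)
(Q(11, -15) + 151)*(V(7) + r(L, -20)) = ((-3 - 15*11) + 151)*(2 + (-4 + 2*(-20))) = ((-3 - 165) + 151)*(2 + (-4 - 40)) = (-168 + 151)*(2 - 44) = -17*(-42) = 714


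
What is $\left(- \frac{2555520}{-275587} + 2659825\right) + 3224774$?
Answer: $\frac{1621721540133}{275587} \approx 5.8846 \cdot 10^{6}$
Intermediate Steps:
$\left(- \frac{2555520}{-275587} + 2659825\right) + 3224774 = \left(\left(-2555520\right) \left(- \frac{1}{275587}\right) + 2659825\right) + 3224774 = \left(\frac{2555520}{275587} + 2659825\right) + 3224774 = \frac{733015747795}{275587} + 3224774 = \frac{1621721540133}{275587}$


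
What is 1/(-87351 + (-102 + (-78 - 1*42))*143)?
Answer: -1/119097 ≈ -8.3965e-6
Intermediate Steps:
1/(-87351 + (-102 + (-78 - 1*42))*143) = 1/(-87351 + (-102 + (-78 - 42))*143) = 1/(-87351 + (-102 - 120)*143) = 1/(-87351 - 222*143) = 1/(-87351 - 31746) = 1/(-119097) = -1/119097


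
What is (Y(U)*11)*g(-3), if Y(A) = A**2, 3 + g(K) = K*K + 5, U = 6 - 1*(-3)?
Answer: 9801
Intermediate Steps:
U = 9 (U = 6 + 3 = 9)
g(K) = 2 + K**2 (g(K) = -3 + (K*K + 5) = -3 + (K**2 + 5) = -3 + (5 + K**2) = 2 + K**2)
(Y(U)*11)*g(-3) = (9**2*11)*(2 + (-3)**2) = (81*11)*(2 + 9) = 891*11 = 9801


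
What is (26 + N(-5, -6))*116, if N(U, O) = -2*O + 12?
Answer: 5800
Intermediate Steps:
N(U, O) = 12 - 2*O
(26 + N(-5, -6))*116 = (26 + (12 - 2*(-6)))*116 = (26 + (12 + 12))*116 = (26 + 24)*116 = 50*116 = 5800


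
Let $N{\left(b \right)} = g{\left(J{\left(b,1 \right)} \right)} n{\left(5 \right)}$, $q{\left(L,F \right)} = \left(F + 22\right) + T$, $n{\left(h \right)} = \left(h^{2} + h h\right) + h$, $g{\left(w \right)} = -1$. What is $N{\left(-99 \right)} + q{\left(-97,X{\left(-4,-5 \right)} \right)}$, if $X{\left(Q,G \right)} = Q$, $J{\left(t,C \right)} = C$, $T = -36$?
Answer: $-73$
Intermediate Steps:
$n{\left(h \right)} = h + 2 h^{2}$ ($n{\left(h \right)} = \left(h^{2} + h^{2}\right) + h = 2 h^{2} + h = h + 2 h^{2}$)
$q{\left(L,F \right)} = -14 + F$ ($q{\left(L,F \right)} = \left(F + 22\right) - 36 = \left(22 + F\right) - 36 = -14 + F$)
$N{\left(b \right)} = -55$ ($N{\left(b \right)} = - 5 \left(1 + 2 \cdot 5\right) = - 5 \left(1 + 10\right) = - 5 \cdot 11 = \left(-1\right) 55 = -55$)
$N{\left(-99 \right)} + q{\left(-97,X{\left(-4,-5 \right)} \right)} = -55 - 18 = -73$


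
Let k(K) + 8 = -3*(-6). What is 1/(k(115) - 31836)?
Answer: -1/31826 ≈ -3.1421e-5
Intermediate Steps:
k(K) = 10 (k(K) = -8 - 3*(-6) = -8 + 18 = 10)
1/(k(115) - 31836) = 1/(10 - 31836) = 1/(-31826) = -1/31826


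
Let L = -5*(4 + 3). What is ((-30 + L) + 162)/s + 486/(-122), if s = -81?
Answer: -25600/4941 ≈ -5.1811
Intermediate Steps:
L = -35 (L = -5*7 = -35)
((-30 + L) + 162)/s + 486/(-122) = ((-30 - 35) + 162)/(-81) + 486/(-122) = (-65 + 162)*(-1/81) + 486*(-1/122) = 97*(-1/81) - 243/61 = -97/81 - 243/61 = -25600/4941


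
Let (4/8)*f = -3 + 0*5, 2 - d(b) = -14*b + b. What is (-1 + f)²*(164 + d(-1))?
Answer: 7497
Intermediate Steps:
d(b) = 2 + 13*b (d(b) = 2 - (-14*b + b) = 2 - (-13)*b = 2 + 13*b)
f = -6 (f = 2*(-3 + 0*5) = 2*(-3 + 0) = 2*(-3) = -6)
(-1 + f)²*(164 + d(-1)) = (-1 - 6)²*(164 + (2 + 13*(-1))) = (-7)²*(164 + (2 - 13)) = 49*(164 - 11) = 49*153 = 7497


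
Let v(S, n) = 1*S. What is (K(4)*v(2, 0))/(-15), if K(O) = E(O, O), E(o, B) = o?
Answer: -8/15 ≈ -0.53333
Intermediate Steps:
v(S, n) = S
K(O) = O
(K(4)*v(2, 0))/(-15) = (4*2)/(-15) = 8*(-1/15) = -8/15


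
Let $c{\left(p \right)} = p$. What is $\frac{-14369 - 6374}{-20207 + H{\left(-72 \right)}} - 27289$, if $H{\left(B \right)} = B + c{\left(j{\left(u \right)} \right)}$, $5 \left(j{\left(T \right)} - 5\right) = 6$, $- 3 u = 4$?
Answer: $- \frac{2766018481}{101364} \approx -27288.0$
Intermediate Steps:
$u = - \frac{4}{3}$ ($u = \left(- \frac{1}{3}\right) 4 = - \frac{4}{3} \approx -1.3333$)
$j{\left(T \right)} = \frac{31}{5}$ ($j{\left(T \right)} = 5 + \frac{1}{5} \cdot 6 = 5 + \frac{6}{5} = \frac{31}{5}$)
$H{\left(B \right)} = \frac{31}{5} + B$ ($H{\left(B \right)} = B + \frac{31}{5} = \frac{31}{5} + B$)
$\frac{-14369 - 6374}{-20207 + H{\left(-72 \right)}} - 27289 = \frac{-14369 - 6374}{-20207 + \left(\frac{31}{5} - 72\right)} - 27289 = - \frac{20743}{-20207 - \frac{329}{5}} - 27289 = - \frac{20743}{- \frac{101364}{5}} - 27289 = \left(-20743\right) \left(- \frac{5}{101364}\right) - 27289 = \frac{103715}{101364} - 27289 = - \frac{2766018481}{101364}$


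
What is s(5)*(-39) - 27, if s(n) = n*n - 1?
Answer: -963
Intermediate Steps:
s(n) = -1 + n² (s(n) = n² - 1 = -1 + n²)
s(5)*(-39) - 27 = (-1 + 5²)*(-39) - 27 = (-1 + 25)*(-39) - 27 = 24*(-39) - 27 = -936 - 27 = -963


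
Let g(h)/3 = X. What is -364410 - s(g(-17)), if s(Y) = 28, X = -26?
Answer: -364438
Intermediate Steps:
g(h) = -78 (g(h) = 3*(-26) = -78)
-364410 - s(g(-17)) = -364410 - 1*28 = -364410 - 28 = -364438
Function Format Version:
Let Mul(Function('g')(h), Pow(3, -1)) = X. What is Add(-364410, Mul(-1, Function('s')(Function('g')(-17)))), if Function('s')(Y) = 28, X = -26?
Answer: -364438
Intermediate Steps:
Function('g')(h) = -78 (Function('g')(h) = Mul(3, -26) = -78)
Add(-364410, Mul(-1, Function('s')(Function('g')(-17)))) = Add(-364410, Mul(-1, 28)) = Add(-364410, -28) = -364438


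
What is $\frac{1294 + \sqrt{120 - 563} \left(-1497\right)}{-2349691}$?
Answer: $- \frac{1294}{2349691} + \frac{1497 i \sqrt{443}}{2349691} \approx -0.00055071 + 0.01341 i$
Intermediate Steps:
$\frac{1294 + \sqrt{120 - 563} \left(-1497\right)}{-2349691} = \left(1294 + \sqrt{-443} \left(-1497\right)\right) \left(- \frac{1}{2349691}\right) = \left(1294 + i \sqrt{443} \left(-1497\right)\right) \left(- \frac{1}{2349691}\right) = \left(1294 - 1497 i \sqrt{443}\right) \left(- \frac{1}{2349691}\right) = - \frac{1294}{2349691} + \frac{1497 i \sqrt{443}}{2349691}$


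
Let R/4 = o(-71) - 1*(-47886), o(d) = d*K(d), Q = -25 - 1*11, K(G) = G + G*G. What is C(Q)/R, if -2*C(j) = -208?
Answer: -13/152492 ≈ -8.5250e-5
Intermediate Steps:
K(G) = G + G**2
Q = -36 (Q = -25 - 11 = -36)
o(d) = d**2*(1 + d) (o(d) = d*(d*(1 + d)) = d**2*(1 + d))
C(j) = 104 (C(j) = -1/2*(-208) = 104)
R = -1219936 (R = 4*((-71)**2*(1 - 71) - 1*(-47886)) = 4*(5041*(-70) + 47886) = 4*(-352870 + 47886) = 4*(-304984) = -1219936)
C(Q)/R = 104/(-1219936) = 104*(-1/1219936) = -13/152492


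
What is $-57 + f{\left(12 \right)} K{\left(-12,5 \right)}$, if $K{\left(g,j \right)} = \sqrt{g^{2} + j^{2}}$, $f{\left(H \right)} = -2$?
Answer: $-83$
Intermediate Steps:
$-57 + f{\left(12 \right)} K{\left(-12,5 \right)} = -57 - 2 \sqrt{\left(-12\right)^{2} + 5^{2}} = -57 - 2 \sqrt{144 + 25} = -57 - 2 \sqrt{169} = -57 - 26 = -83$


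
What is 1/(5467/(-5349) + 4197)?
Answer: 5349/22444286 ≈ 0.00023832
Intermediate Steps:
1/(5467/(-5349) + 4197) = 1/(5467*(-1/5349) + 4197) = 1/(-5467/5349 + 4197) = 1/(22444286/5349) = 5349/22444286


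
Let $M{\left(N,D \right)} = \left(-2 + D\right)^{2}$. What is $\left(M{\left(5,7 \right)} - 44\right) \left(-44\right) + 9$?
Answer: $845$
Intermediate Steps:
$\left(M{\left(5,7 \right)} - 44\right) \left(-44\right) + 9 = \left(\left(-2 + 7\right)^{2} - 44\right) \left(-44\right) + 9 = \left(5^{2} - 44\right) \left(-44\right) + 9 = \left(25 - 44\right) \left(-44\right) + 9 = \left(-19\right) \left(-44\right) + 9 = 836 + 9 = 845$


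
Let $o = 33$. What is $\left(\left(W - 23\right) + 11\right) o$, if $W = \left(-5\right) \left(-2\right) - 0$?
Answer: $-66$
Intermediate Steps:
$W = 10$ ($W = 10 + 0 = 10$)
$\left(\left(W - 23\right) + 11\right) o = \left(\left(10 - 23\right) + 11\right) 33 = \left(-13 + 11\right) 33 = \left(-2\right) 33 = -66$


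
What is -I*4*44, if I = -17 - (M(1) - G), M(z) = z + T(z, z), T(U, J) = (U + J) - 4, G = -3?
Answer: 3344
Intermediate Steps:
T(U, J) = -4 + J + U (T(U, J) = (J + U) - 4 = -4 + J + U)
M(z) = -4 + 3*z (M(z) = z + (-4 + z + z) = z + (-4 + 2*z) = -4 + 3*z)
I = -19 (I = -17 - ((-4 + 3*1) - 1*(-3)) = -17 - ((-4 + 3) + 3) = -17 - (-1 + 3) = -17 - 1*2 = -17 - 2 = -19)
-I*4*44 = -(-19*4)*44 = -(-76)*44 = -1*(-3344) = 3344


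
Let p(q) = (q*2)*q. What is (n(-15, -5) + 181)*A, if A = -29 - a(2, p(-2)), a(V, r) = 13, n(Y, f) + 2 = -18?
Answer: -6762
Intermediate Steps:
n(Y, f) = -20 (n(Y, f) = -2 - 18 = -20)
p(q) = 2*q² (p(q) = (2*q)*q = 2*q²)
A = -42 (A = -29 - 1*13 = -29 - 13 = -42)
(n(-15, -5) + 181)*A = (-20 + 181)*(-42) = 161*(-42) = -6762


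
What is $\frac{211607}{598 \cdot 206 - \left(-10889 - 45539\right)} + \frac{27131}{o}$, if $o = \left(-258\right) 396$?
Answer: $\frac{697762595}{764625312} \approx 0.91255$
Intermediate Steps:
$o = -102168$
$\frac{211607}{598 \cdot 206 - \left(-10889 - 45539\right)} + \frac{27131}{o} = \frac{211607}{598 \cdot 206 - \left(-10889 - 45539\right)} + \frac{27131}{-102168} = \frac{211607}{123188 - \left(-10889 - 45539\right)} + 27131 \left(- \frac{1}{102168}\right) = \frac{211607}{123188 - -56428} - \frac{27131}{102168} = \frac{211607}{123188 + 56428} - \frac{27131}{102168} = \frac{211607}{179616} - \frac{27131}{102168} = \frac{697762595}{764625312}$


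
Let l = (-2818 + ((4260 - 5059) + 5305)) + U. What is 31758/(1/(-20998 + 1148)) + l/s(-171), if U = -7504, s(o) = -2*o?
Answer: -107797770208/171 ≈ -6.3040e+8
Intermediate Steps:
l = -5816 (l = (-2818 + ((4260 - 5059) + 5305)) - 7504 = (-2818 + (-799 + 5305)) - 7504 = (-2818 + 4506) - 7504 = 1688 - 7504 = -5816)
31758/(1/(-20998 + 1148)) + l/s(-171) = 31758/(1/(-20998 + 1148)) - 5816/((-2*(-171))) = 31758/(1/(-19850)) - 5816/342 = 31758/(-1/19850) - 5816*1/342 = 31758*(-19850) - 2908/171 = -630396300 - 2908/171 = -107797770208/171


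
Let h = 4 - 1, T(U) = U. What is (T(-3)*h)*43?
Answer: -387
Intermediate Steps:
h = 3
(T(-3)*h)*43 = -3*3*43 = -9*43 = -387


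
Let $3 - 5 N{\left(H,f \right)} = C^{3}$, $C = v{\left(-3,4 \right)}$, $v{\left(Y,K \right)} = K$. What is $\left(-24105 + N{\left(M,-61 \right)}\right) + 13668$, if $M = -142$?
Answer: $- \frac{52246}{5} \approx -10449.0$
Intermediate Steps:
$C = 4$
$N{\left(H,f \right)} = - \frac{61}{5}$ ($N{\left(H,f \right)} = \frac{3}{5} - \frac{4^{3}}{5} = \frac{3}{5} - \frac{64}{5} = - \frac{61}{5}$)
$\left(-24105 + N{\left(M,-61 \right)}\right) + 13668 = \left(-24105 - \frac{61}{5}\right) + 13668 = - \frac{120586}{5} + 13668 = - \frac{52246}{5}$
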